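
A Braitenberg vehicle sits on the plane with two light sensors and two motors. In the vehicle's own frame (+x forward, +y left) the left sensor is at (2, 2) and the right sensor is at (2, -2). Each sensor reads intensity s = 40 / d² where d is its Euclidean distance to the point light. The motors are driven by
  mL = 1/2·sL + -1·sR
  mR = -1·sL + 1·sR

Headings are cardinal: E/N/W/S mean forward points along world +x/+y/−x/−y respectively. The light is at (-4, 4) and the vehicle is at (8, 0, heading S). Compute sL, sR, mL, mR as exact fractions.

5/29 5/17 -205/986 60/493

left sensor world pos  = (10, -2); dL² = 232
right sensor world pos = (6, -2); dR² = 136
sL = 40/232 = 5/29
sR = 40/136 = 5/17
mL = 1/2·sL + -1·sR = -205/986
mR = -1·sL + 1·sR = 60/493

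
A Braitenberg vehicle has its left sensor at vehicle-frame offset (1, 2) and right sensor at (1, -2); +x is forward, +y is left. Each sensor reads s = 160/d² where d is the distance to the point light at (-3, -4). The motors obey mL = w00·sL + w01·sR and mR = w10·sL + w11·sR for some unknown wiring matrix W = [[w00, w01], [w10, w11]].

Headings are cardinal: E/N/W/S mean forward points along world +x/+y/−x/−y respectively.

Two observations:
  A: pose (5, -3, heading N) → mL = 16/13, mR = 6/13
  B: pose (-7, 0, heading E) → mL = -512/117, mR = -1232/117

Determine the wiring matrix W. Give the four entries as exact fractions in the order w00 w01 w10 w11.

1/2 -1/2 1/2 -1

obs A: pose=(5,-3,N) → sL=4, sR=20/13, mL=16/13, mR=6/13
obs B: pose=(-7,0,E) → sL=32/9, sR=160/13, mL=-512/117, mR=-1232/117
sensor matrix S = [[4, 20/13], [32/9, 160/13]]; det S = 5120/117
solve [mL_A; mL_B] = S·[w00; w01] and [mR_A; mR_B] = S·[w10; w11]:
  w00 = 1/2, w01 = -1/2, w10 = 1/2, w11 = -1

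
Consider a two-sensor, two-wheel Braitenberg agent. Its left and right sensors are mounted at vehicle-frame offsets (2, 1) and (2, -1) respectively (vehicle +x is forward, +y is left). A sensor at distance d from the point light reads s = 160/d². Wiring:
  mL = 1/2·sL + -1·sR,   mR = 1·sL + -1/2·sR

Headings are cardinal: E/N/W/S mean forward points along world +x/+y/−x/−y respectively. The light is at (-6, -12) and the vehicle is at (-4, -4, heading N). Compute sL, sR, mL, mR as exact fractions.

left sensor world pos  = (-5, -2); dL² = 101
right sensor world pos = (-3, -2); dR² = 109
sL = 160/101 = 160/101
sR = 160/109 = 160/109
mL = 1/2·sL + -1·sR = -7440/11009
mR = 1·sL + -1/2·sR = 9360/11009

160/101 160/109 -7440/11009 9360/11009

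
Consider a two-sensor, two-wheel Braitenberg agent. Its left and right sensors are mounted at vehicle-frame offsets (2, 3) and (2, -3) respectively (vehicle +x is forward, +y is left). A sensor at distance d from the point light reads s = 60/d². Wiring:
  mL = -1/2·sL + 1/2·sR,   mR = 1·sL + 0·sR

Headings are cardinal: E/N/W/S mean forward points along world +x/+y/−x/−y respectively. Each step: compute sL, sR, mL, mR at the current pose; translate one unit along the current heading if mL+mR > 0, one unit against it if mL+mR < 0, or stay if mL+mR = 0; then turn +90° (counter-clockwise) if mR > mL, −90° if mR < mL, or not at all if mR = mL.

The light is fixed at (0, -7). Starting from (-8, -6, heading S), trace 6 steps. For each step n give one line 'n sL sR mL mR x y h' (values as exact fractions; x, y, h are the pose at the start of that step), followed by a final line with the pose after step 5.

0 30/13 30/61 -720/793 30/13 -8 -6 S
1 4/3 4/3 0 4/3 -8 -7 E
2 15/26 3 63/52 15/26 -7 -7 N
3 60/41 60/29 360/1189 60/41 -7 -6 E
4 2/3 10/3 4/3 2/3 -6 -6 N
5 60/41 60/17 720/697 60/41 -6 -5 E
final -5 -5 N

n=0: pose=(-8,-6,S); sL=30/13, sR=30/61; mL=-720/793, mR=30/13; mL+mR=1110/793 → advance +1; mR−mL=2550/793 → turn +1·90°
n=1: pose=(-8,-7,E); sL=4/3, sR=4/3; mL=0, mR=4/3; mL+mR=4/3 → advance +1; mR−mL=4/3 → turn +1·90°
n=2: pose=(-7,-7,N); sL=15/26, sR=3; mL=63/52, mR=15/26; mL+mR=93/52 → advance +1; mR−mL=-33/52 → turn -1·90°
n=3: pose=(-7,-6,E); sL=60/41, sR=60/29; mL=360/1189, mR=60/41; mL+mR=2100/1189 → advance +1; mR−mL=1380/1189 → turn +1·90°
n=4: pose=(-6,-6,N); sL=2/3, sR=10/3; mL=4/3, mR=2/3; mL+mR=2 → advance +1; mR−mL=-2/3 → turn -1·90°
n=5: pose=(-6,-5,E); sL=60/41, sR=60/17; mL=720/697, mR=60/41; mL+mR=1740/697 → advance +1; mR−mL=300/697 → turn +1·90°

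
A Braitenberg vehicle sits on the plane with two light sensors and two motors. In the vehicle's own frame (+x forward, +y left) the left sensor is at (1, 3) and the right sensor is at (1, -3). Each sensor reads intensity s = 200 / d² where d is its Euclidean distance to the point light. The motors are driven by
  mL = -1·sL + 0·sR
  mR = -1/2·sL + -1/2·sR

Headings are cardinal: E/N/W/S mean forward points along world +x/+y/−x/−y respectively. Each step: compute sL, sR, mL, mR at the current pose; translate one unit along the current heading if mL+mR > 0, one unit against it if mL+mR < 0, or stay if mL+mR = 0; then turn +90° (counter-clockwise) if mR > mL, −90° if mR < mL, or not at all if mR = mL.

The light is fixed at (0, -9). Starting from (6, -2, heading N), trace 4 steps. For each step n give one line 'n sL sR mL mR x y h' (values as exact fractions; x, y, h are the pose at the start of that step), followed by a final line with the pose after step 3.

0 200/73 40/29 -200/73 -4360/2117 6 -2 N
1 100/17 100/53 -100/17 -3500/901 6 -3 W
2 8/5 200/41 -8/5 -664/205 7 -3 S
3 50/13 25/17 -50/13 -1175/442 7 -2 W
final 8 -2 S

n=0: pose=(6,-2,N); sL=200/73, sR=40/29; mL=-200/73, mR=-4360/2117; mL+mR=-10160/2117 → advance -1; mR−mL=1440/2117 → turn +1·90°
n=1: pose=(6,-3,W); sL=100/17, sR=100/53; mL=-100/17, mR=-3500/901; mL+mR=-8800/901 → advance -1; mR−mL=1800/901 → turn +1·90°
n=2: pose=(7,-3,S); sL=8/5, sR=200/41; mL=-8/5, mR=-664/205; mL+mR=-992/205 → advance -1; mR−mL=-336/205 → turn -1·90°
n=3: pose=(7,-2,W); sL=50/13, sR=25/17; mL=-50/13, mR=-1175/442; mL+mR=-2875/442 → advance -1; mR−mL=525/442 → turn +1·90°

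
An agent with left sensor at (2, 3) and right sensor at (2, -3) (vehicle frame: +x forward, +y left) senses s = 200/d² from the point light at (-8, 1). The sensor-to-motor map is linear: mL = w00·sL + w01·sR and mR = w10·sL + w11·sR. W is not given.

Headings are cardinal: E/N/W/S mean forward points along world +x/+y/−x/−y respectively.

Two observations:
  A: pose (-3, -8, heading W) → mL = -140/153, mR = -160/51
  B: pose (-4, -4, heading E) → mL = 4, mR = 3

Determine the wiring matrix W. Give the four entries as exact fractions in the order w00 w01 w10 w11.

obs A: pose=(-3,-8,W) → sL=200/153, sR=40/9, mL=-140/153, mR=-160/51
obs B: pose=(-4,-4,E) → sL=5, sR=2, mL=4, mR=3
sensor matrix S = [[200/153, 40/9], [5, 2]]; det S = -1000/51
solve [mL_A; mL_B] = S·[w00; w01] and [mR_A; mR_B] = S·[w10; w11]:
  w00 = 1, w01 = -1/2, w10 = 1, w11 = -1

1 -1/2 1 -1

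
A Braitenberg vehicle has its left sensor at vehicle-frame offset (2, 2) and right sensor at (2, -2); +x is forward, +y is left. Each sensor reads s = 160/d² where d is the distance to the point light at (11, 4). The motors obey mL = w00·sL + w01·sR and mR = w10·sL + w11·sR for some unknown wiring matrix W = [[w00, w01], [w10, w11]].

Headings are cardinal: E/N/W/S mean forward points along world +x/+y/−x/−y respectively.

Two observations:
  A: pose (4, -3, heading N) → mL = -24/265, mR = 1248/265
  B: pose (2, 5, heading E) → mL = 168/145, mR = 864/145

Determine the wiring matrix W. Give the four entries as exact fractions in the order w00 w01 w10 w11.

1 -1/2 1 1

obs A: pose=(4,-3,N) → sL=80/53, sR=16/5, mL=-24/265, mR=1248/265
obs B: pose=(2,5,E) → sL=80/29, sR=16/5, mL=168/145, mR=864/145
sensor matrix S = [[80/53, 16/5], [80/29, 16/5]]; det S = -6144/1537
solve [mL_A; mL_B] = S·[w00; w01] and [mR_A; mR_B] = S·[w10; w11]:
  w00 = 1, w01 = -1/2, w10 = 1, w11 = 1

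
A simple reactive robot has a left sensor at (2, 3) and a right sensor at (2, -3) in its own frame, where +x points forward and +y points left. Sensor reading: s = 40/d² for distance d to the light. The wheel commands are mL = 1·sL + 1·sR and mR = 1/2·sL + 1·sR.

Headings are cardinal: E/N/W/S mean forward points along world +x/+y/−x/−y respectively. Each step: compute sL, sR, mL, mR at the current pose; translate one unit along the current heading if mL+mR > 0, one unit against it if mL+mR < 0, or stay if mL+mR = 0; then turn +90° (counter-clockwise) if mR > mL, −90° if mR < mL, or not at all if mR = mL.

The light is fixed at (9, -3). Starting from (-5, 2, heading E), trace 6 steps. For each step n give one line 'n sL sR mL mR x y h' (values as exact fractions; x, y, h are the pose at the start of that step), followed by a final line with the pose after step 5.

n=0: pose=(-5,2,E); sL=5/26, sR=10/37; mL=445/962, mR=705/1924; mL+mR=1595/1924 → advance +1; mR−mL=-5/52 → turn -1·90°
n=1: pose=(-4,2,S); sL=40/109, sR=8/53; mL=2992/5777, mR=1932/5777; mL+mR=4924/5777 → advance +1; mR−mL=-20/109 → turn -1·90°
n=2: pose=(-4,1,W); sL=20/113, sR=20/137; mL=5000/15481, mR=3630/15481; mL+mR=8630/15481 → advance +1; mR−mL=-10/113 → turn -1·90°
n=3: pose=(-5,1,N); sL=8/65, sR=40/157; mL=3856/10205, mR=3228/10205; mL+mR=7084/10205 → advance +1; mR−mL=-4/65 → turn -1·90°
n=4: pose=(-5,2,E); sL=5/26, sR=10/37; mL=445/962, mR=705/1924; mL+mR=1595/1924 → advance +1; mR−mL=-5/52 → turn -1·90°
n=5: pose=(-4,2,S); sL=40/109, sR=8/53; mL=2992/5777, mR=1932/5777; mL+mR=4924/5777 → advance +1; mR−mL=-20/109 → turn -1·90°

0 5/26 10/37 445/962 705/1924 -5 2 E
1 40/109 8/53 2992/5777 1932/5777 -4 2 S
2 20/113 20/137 5000/15481 3630/15481 -4 1 W
3 8/65 40/157 3856/10205 3228/10205 -5 1 N
4 5/26 10/37 445/962 705/1924 -5 2 E
5 40/109 8/53 2992/5777 1932/5777 -4 2 S
final -4 1 W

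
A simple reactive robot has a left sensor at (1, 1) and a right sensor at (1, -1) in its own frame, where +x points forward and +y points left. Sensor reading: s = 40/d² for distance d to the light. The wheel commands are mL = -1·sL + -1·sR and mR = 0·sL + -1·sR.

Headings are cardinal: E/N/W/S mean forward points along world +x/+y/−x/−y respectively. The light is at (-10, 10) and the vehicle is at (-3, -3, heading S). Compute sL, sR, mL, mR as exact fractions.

left sensor world pos  = (-2, -4); dL² = 260
right sensor world pos = (-4, -4); dR² = 232
sL = 40/260 = 2/13
sR = 40/232 = 5/29
mL = -1·sL + -1·sR = -123/377
mR = 0·sL + -1·sR = -5/29

2/13 5/29 -123/377 -5/29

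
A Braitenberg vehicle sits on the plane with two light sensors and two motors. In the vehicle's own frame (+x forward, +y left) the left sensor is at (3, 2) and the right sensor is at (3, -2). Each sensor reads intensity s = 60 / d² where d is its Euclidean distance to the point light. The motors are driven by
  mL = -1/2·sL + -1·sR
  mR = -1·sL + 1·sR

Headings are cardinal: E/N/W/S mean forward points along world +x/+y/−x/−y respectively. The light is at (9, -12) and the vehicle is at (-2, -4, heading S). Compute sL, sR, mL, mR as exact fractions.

left sensor world pos  = (0, -7); dL² = 106
right sensor world pos = (-4, -7); dR² = 194
sL = 60/106 = 30/53
sR = 60/194 = 30/97
mL = -1/2·sL + -1·sR = -3045/5141
mR = -1·sL + 1·sR = -1320/5141

30/53 30/97 -3045/5141 -1320/5141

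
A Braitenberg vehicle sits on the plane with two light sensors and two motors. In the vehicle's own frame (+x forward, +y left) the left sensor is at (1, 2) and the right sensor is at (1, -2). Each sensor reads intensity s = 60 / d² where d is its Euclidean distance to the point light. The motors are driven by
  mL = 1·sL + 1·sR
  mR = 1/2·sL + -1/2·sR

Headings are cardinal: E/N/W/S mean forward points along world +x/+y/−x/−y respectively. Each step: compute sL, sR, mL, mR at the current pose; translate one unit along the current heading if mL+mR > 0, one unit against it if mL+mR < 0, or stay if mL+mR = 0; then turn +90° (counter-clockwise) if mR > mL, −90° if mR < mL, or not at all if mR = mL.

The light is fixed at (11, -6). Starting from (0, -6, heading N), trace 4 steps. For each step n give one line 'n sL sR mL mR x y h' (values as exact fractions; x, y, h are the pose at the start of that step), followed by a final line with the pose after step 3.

n=0: pose=(0,-6,N); sL=6/17, sR=30/41; mL=756/697, mR=-132/697; mL+mR=624/697 → advance +1; mR−mL=-888/697 → turn -1·90°
n=1: pose=(0,-5,E); sL=60/109, sR=60/101; mL=12600/11009, mR=-240/11009; mL+mR=12360/11009 → advance +1; mR−mL=-12840/11009 → turn -1·90°
n=2: pose=(1,-5,S); sL=15/16, sR=5/12; mL=65/48, mR=25/96; mL+mR=155/96 → advance +1; mR−mL=-35/32 → turn -1·90°
n=3: pose=(1,-6,W); sL=12/25, sR=12/25; mL=24/25, mR=0; mL+mR=24/25 → advance +1; mR−mL=-24/25 → turn -1·90°

0 6/17 30/41 756/697 -132/697 0 -6 N
1 60/109 60/101 12600/11009 -240/11009 0 -5 E
2 15/16 5/12 65/48 25/96 1 -5 S
3 12/25 12/25 24/25 0 1 -6 W
final 0 -6 N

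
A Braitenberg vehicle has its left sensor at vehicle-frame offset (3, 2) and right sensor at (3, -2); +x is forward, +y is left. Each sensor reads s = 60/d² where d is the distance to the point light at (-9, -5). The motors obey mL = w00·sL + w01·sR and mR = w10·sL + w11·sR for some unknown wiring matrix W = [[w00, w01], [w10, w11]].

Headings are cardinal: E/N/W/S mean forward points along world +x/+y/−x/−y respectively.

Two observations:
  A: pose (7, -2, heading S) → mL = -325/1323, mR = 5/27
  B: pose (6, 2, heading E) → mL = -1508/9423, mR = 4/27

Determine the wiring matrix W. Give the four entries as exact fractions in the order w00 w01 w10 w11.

obs A: pose=(7,-2,S) → sL=5/27, sR=15/49, mL=-325/1323, mR=5/27
obs B: pose=(6,2,E) → sL=4/27, sR=60/349, mL=-1508/9423, mR=4/27
sensor matrix S = [[5/27, 15/49], [4/27, 60/349]]; det S = -2080/153909
solve [mL_A; mL_B] = S·[w00; w01] and [mR_A; mR_B] = S·[w10; w11]:
  w00 = -1/2, w01 = -1/2, w10 = 1, w11 = 0

-1/2 -1/2 1 0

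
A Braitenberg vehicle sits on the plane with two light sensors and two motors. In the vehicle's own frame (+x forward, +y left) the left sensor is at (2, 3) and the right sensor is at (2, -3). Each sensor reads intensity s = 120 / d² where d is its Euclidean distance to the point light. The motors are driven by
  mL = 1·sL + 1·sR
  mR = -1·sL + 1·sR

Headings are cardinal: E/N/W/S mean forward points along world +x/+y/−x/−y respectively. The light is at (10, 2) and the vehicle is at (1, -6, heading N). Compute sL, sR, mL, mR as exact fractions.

left sensor world pos  = (-2, -4); dL² = 180
right sensor world pos = (4, -4); dR² = 72
sL = 120/180 = 2/3
sR = 120/72 = 5/3
mL = 1·sL + 1·sR = 7/3
mR = -1·sL + 1·sR = 1

2/3 5/3 7/3 1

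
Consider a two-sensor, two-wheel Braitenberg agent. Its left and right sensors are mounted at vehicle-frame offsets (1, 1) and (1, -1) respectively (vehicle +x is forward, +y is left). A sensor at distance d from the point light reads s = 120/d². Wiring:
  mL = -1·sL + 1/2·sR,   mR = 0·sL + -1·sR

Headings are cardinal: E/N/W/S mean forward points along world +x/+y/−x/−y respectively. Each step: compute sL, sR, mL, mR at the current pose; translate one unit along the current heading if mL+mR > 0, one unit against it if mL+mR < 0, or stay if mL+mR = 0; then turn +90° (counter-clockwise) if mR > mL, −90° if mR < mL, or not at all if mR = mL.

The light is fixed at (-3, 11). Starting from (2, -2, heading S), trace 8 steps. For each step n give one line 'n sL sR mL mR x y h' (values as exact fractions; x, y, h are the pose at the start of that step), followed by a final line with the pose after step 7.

n=0: pose=(2,-2,S); sL=15/29, sR=30/53; mL=-360/1537, mR=-30/53; mL+mR=-1230/1537 → advance -1; mR−mL=-510/1537 → turn -1·90°
n=1: pose=(2,-1,W); sL=24/37, sR=120/137; mL=-1068/5069, mR=-120/137; mL+mR=-5508/5069 → advance -1; mR−mL=-3372/5069 → turn -1·90°
n=2: pose=(3,-1,N); sL=60/73, sR=12/17; mL=-582/1241, mR=-12/17; mL+mR=-1458/1241 → advance -1; mR−mL=-294/1241 → turn -1·90°
n=3: pose=(3,-2,E); sL=120/193, sR=24/49; mL=-3564/9457, mR=-24/49; mL+mR=-8196/9457 → advance -1; mR−mL=-1068/9457 → turn -1·90°
n=4: pose=(2,-2,S); sL=15/29, sR=30/53; mL=-360/1537, mR=-30/53; mL+mR=-1230/1537 → advance -1; mR−mL=-510/1537 → turn -1·90°
n=5: pose=(2,-1,W); sL=24/37, sR=120/137; mL=-1068/5069, mR=-120/137; mL+mR=-5508/5069 → advance -1; mR−mL=-3372/5069 → turn -1·90°
n=6: pose=(3,-1,N); sL=60/73, sR=12/17; mL=-582/1241, mR=-12/17; mL+mR=-1458/1241 → advance -1; mR−mL=-294/1241 → turn -1·90°
n=7: pose=(3,-2,E); sL=120/193, sR=24/49; mL=-3564/9457, mR=-24/49; mL+mR=-8196/9457 → advance -1; mR−mL=-1068/9457 → turn -1·90°

0 15/29 30/53 -360/1537 -30/53 2 -2 S
1 24/37 120/137 -1068/5069 -120/137 2 -1 W
2 60/73 12/17 -582/1241 -12/17 3 -1 N
3 120/193 24/49 -3564/9457 -24/49 3 -2 E
4 15/29 30/53 -360/1537 -30/53 2 -2 S
5 24/37 120/137 -1068/5069 -120/137 2 -1 W
6 60/73 12/17 -582/1241 -12/17 3 -1 N
7 120/193 24/49 -3564/9457 -24/49 3 -2 E
final 2 -2 S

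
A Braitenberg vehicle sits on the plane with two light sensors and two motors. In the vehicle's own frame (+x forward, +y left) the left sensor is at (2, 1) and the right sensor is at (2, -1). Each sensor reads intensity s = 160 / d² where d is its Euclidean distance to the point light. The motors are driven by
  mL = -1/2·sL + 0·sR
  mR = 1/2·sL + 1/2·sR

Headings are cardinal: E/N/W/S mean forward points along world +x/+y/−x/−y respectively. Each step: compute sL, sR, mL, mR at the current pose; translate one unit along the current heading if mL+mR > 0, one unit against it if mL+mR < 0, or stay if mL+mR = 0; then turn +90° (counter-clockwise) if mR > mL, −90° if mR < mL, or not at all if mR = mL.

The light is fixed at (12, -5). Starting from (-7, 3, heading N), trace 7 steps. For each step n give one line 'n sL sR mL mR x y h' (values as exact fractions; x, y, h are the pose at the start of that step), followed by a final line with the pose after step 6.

n=0: pose=(-7,3,N); sL=8/25, sR=20/53; mL=-4/25, mR=462/1325; mL+mR=10/53 → advance +1; mR−mL=674/1325 → turn +1·90°
n=1: pose=(-7,4,W); sL=32/101, sR=160/541; mL=-16/101, mR=16736/54641; mL+mR=80/541 → advance +1; mR−mL=25392/54641 → turn +1·90°
n=2: pose=(-8,4,S); sL=16/41, sR=16/49; mL=-8/41, mR=720/2009; mL+mR=8/49 → advance +1; mR−mL=1112/2009 → turn +1·90°
n=3: pose=(-8,3,E); sL=32/81, sR=160/373; mL=-16/81, mR=12448/30213; mL+mR=80/373 → advance +1; mR−mL=18416/30213 → turn +1·90°
n=4: pose=(-7,3,N); sL=8/25, sR=20/53; mL=-4/25, mR=462/1325; mL+mR=10/53 → advance +1; mR−mL=674/1325 → turn +1·90°
n=5: pose=(-7,4,W); sL=32/101, sR=160/541; mL=-16/101, mR=16736/54641; mL+mR=80/541 → advance +1; mR−mL=25392/54641 → turn +1·90°
n=6: pose=(-8,4,S); sL=16/41, sR=16/49; mL=-8/41, mR=720/2009; mL+mR=8/49 → advance +1; mR−mL=1112/2009 → turn +1·90°

0 8/25 20/53 -4/25 462/1325 -7 3 N
1 32/101 160/541 -16/101 16736/54641 -7 4 W
2 16/41 16/49 -8/41 720/2009 -8 4 S
3 32/81 160/373 -16/81 12448/30213 -8 3 E
4 8/25 20/53 -4/25 462/1325 -7 3 N
5 32/101 160/541 -16/101 16736/54641 -7 4 W
6 16/41 16/49 -8/41 720/2009 -8 4 S
final -8 3 E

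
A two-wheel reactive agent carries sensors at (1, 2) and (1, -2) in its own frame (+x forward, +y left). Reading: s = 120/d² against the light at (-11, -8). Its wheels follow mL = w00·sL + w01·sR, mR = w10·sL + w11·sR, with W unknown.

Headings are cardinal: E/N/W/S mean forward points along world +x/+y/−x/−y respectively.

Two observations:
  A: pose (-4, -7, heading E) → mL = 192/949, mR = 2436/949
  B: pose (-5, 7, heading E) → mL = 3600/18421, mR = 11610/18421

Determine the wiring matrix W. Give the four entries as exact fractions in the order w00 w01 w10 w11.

-1 1 1 1/2

obs A: pose=(-4,-7,E) → sL=120/73, sR=24/13, mL=192/949, mR=2436/949
obs B: pose=(-5,7,E) → sL=60/169, sR=60/109, mL=3600/18421, mR=11610/18421
sensor matrix S = [[120/73, 24/13], [60/169, 60/109]]; det S = 4360320/17481529
solve [mL_A; mL_B] = S·[w00; w01] and [mR_A; mR_B] = S·[w10; w11]:
  w00 = -1, w01 = 1, w10 = 1, w11 = 1/2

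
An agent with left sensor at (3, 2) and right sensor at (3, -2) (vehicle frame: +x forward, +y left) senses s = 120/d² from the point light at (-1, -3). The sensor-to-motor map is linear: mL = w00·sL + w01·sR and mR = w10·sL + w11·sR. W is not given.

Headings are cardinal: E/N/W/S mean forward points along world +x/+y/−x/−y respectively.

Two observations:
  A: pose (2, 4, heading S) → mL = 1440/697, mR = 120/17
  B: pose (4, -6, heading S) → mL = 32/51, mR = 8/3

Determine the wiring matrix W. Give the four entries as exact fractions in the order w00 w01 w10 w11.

-1/2 1/2 0 1

obs A: pose=(2,4,S) → sL=120/41, sR=120/17, mL=1440/697, mR=120/17
obs B: pose=(4,-6,S) → sL=24/17, sR=8/3, mL=32/51, mR=8/3
sensor matrix S = [[120/41, 120/17], [24/17, 8/3]]; det S = -25600/11849
solve [mL_A; mL_B] = S·[w00; w01] and [mR_A; mR_B] = S·[w10; w11]:
  w00 = -1/2, w01 = 1/2, w10 = 0, w11 = 1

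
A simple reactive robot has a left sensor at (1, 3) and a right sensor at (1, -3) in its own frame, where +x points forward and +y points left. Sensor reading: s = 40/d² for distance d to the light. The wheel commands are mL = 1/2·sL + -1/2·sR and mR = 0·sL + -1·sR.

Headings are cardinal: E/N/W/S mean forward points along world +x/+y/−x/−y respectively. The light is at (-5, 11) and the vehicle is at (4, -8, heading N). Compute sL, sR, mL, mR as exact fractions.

1/9 10/117 1/78 -10/117

left sensor world pos  = (1, -7); dL² = 360
right sensor world pos = (7, -7); dR² = 468
sL = 40/360 = 1/9
sR = 40/468 = 10/117
mL = 1/2·sL + -1/2·sR = 1/78
mR = 0·sL + -1·sR = -10/117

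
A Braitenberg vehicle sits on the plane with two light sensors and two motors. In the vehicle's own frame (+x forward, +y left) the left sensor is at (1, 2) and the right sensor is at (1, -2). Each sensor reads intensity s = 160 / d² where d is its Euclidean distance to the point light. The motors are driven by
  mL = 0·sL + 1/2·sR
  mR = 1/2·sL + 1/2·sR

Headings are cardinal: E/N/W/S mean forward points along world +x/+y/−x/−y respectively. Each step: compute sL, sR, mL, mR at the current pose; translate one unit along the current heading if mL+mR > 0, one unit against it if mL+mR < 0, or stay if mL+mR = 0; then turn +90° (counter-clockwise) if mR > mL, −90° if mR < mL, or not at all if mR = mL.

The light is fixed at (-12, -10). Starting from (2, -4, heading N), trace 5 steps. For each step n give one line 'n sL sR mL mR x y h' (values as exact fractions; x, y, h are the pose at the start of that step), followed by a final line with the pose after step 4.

n=0: pose=(2,-4,N); sL=160/193, sR=32/61; mL=16/61, mR=7968/11773; mL+mR=11056/11773 → advance +1; mR−mL=80/193 → turn +1·90°
n=1: pose=(2,-3,W); sL=80/97, sR=16/25; mL=8/25, mR=1776/2425; mL+mR=2552/2425 → advance +1; mR−mL=40/97 → turn +1·90°
n=2: pose=(1,-3,S); sL=160/261, sR=160/157; mL=80/157, mR=33440/40977; mL+mR=54320/40977 → advance +1; mR−mL=80/261 → turn +1·90°
n=3: pose=(1,-4,E); sL=8/13, sR=40/53; mL=20/53, mR=472/689; mL+mR=732/689 → advance +1; mR−mL=4/13 → turn +1·90°
n=4: pose=(2,-4,N); sL=160/193, sR=32/61; mL=16/61, mR=7968/11773; mL+mR=11056/11773 → advance +1; mR−mL=80/193 → turn +1·90°

0 160/193 32/61 16/61 7968/11773 2 -4 N
1 80/97 16/25 8/25 1776/2425 2 -3 W
2 160/261 160/157 80/157 33440/40977 1 -3 S
3 8/13 40/53 20/53 472/689 1 -4 E
4 160/193 32/61 16/61 7968/11773 2 -4 N
final 2 -3 W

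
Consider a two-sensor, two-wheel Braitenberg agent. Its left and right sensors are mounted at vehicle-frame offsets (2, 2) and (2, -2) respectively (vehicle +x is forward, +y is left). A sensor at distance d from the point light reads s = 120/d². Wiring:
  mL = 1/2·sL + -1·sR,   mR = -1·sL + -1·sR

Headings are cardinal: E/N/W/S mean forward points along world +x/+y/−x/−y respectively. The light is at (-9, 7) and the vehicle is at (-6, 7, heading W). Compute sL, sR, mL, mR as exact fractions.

24 24 -12 -48

left sensor world pos  = (-8, 5); dL² = 5
right sensor world pos = (-8, 9); dR² = 5
sL = 120/5 = 24
sR = 120/5 = 24
mL = 1/2·sL + -1·sR = -12
mR = -1·sL + -1·sR = -48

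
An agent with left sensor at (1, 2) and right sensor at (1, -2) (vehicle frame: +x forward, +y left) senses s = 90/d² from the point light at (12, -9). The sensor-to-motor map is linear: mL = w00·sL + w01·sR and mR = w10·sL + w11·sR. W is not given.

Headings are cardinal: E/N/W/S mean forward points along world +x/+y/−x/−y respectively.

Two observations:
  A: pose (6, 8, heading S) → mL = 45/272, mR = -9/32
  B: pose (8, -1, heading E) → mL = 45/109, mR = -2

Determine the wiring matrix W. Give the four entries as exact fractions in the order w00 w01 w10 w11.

obs A: pose=(6,8,S) → sL=45/136, sR=9/32, mL=45/272, mR=-9/32
obs B: pose=(8,-1,E) → sL=90/109, sR=2, mL=45/109, mR=-2
sensor matrix S = [[45/136, 9/32], [90/109, 2]]; det S = 12735/29648
solve [mL_A; mL_B] = S·[w00; w01] and [mR_A; mR_B] = S·[w10; w11]:
  w00 = 1/2, w01 = 0, w10 = 0, w11 = -1

1/2 0 0 -1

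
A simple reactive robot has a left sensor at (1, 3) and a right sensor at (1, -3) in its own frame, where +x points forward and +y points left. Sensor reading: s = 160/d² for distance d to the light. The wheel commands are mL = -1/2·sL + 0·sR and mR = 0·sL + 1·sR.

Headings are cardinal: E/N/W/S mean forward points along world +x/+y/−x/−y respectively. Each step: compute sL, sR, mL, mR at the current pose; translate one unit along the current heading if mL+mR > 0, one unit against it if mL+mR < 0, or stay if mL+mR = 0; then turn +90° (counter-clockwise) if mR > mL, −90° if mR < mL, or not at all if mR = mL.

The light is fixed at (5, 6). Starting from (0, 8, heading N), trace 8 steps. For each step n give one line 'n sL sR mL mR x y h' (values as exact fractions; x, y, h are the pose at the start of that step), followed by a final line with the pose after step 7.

n=0: pose=(0,8,N); sL=160/73, sR=160/13; mL=-80/73, mR=160/13; mL+mR=10640/949 → advance +1; mR−mL=12720/949 → turn +1·90°
n=1: pose=(0,9,W); sL=40/9, sR=20/9; mL=-20/9, mR=20/9; mL+mR=0 → advance +0; mR−mL=40/9 → turn +1·90°
n=2: pose=(0,9,S); sL=20, sR=40/17; mL=-10, mR=40/17; mL+mR=-130/17 → advance -1; mR−mL=210/17 → turn +1·90°
n=3: pose=(0,10,E); sL=32/13, sR=160/17; mL=-16/13, mR=160/17; mL+mR=1808/221 → advance +1; mR−mL=2352/221 → turn +1·90°
n=4: pose=(1,10,N); sL=80/37, sR=80/13; mL=-40/37, mR=80/13; mL+mR=2440/481 → advance +1; mR−mL=3480/481 → turn +1·90°
n=5: pose=(1,11,W); sL=160/29, sR=160/89; mL=-80/29, mR=160/89; mL+mR=-2480/2581 → advance -1; mR−mL=11760/2581 → turn +1·90°
n=6: pose=(2,11,S); sL=10, sR=40/13; mL=-5, mR=40/13; mL+mR=-25/13 → advance -1; mR−mL=105/13 → turn +1·90°
n=7: pose=(2,12,E); sL=32/17, sR=160/13; mL=-16/17, mR=160/13; mL+mR=2512/221 → advance +1; mR−mL=2928/221 → turn +1·90°

0 160/73 160/13 -80/73 160/13 0 8 N
1 40/9 20/9 -20/9 20/9 0 9 W
2 20 40/17 -10 40/17 0 9 S
3 32/13 160/17 -16/13 160/17 0 10 E
4 80/37 80/13 -40/37 80/13 1 10 N
5 160/29 160/89 -80/29 160/89 1 11 W
6 10 40/13 -5 40/13 2 11 S
7 32/17 160/13 -16/17 160/13 2 12 E
final 3 12 N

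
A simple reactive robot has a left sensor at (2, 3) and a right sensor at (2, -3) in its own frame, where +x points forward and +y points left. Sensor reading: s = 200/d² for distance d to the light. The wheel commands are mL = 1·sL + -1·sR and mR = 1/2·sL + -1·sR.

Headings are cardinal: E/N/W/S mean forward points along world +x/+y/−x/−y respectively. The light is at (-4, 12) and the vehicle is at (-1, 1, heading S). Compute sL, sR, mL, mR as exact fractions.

left sensor world pos  = (2, -1); dL² = 205
right sensor world pos = (-4, -1); dR² = 169
sL = 200/205 = 40/41
sR = 200/169 = 200/169
mL = 1·sL + -1·sR = -1440/6929
mR = 1/2·sL + -1·sR = -4820/6929

40/41 200/169 -1440/6929 -4820/6929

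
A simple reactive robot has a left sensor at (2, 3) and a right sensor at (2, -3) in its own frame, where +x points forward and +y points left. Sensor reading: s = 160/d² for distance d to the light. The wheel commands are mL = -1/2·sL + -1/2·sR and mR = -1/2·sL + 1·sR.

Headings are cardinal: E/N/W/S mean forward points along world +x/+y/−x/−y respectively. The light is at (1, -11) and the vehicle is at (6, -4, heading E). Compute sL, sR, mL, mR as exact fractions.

160/149 32/13 -3424/1937 3728/1937

left sensor world pos  = (8, -1); dL² = 149
right sensor world pos = (8, -7); dR² = 65
sL = 160/149 = 160/149
sR = 160/65 = 32/13
mL = -1/2·sL + -1/2·sR = -3424/1937
mR = -1/2·sL + 1·sR = 3728/1937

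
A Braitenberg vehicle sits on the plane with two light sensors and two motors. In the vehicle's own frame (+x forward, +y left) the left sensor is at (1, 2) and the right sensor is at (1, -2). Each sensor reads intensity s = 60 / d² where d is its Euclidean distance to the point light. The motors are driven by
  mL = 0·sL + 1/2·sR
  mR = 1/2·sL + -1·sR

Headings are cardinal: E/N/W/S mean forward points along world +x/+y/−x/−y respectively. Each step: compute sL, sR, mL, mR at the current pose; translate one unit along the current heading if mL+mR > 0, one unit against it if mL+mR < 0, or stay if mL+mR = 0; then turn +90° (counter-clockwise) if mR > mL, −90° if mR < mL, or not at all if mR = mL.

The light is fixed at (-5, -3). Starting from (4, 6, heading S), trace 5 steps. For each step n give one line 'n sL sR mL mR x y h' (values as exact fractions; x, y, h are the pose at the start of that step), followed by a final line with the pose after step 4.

n=0: pose=(4,6,S); sL=12/37, sR=60/113; mL=30/113, mR=-1542/4181; mL+mR=-432/4181 → advance -1; mR−mL=-2652/4181 → turn -1·90°
n=1: pose=(4,7,W); sL=15/32, sR=15/52; mL=15/104, mR=-45/832; mL+mR=75/832 → advance +1; mR−mL=-165/832 → turn -1·90°
n=2: pose=(3,7,N); sL=60/157, sR=60/221; mL=30/221, mR=-2790/34697; mL+mR=1920/34697 → advance +1; mR−mL=-7500/34697 → turn -1·90°
n=3: pose=(3,8,E); sL=6/25, sR=10/27; mL=5/27, mR=-169/675; mL+mR=-44/675 → advance -1; mR−mL=-98/225 → turn -1·90°
n=4: pose=(2,8,S); sL=60/181, sR=12/25; mL=6/25, mR=-1422/4525; mL+mR=-336/4525 → advance -1; mR−mL=-2508/4525 → turn -1·90°

0 12/37 60/113 30/113 -1542/4181 4 6 S
1 15/32 15/52 15/104 -45/832 4 7 W
2 60/157 60/221 30/221 -2790/34697 3 7 N
3 6/25 10/27 5/27 -169/675 3 8 E
4 60/181 12/25 6/25 -1422/4525 2 8 S
final 2 9 W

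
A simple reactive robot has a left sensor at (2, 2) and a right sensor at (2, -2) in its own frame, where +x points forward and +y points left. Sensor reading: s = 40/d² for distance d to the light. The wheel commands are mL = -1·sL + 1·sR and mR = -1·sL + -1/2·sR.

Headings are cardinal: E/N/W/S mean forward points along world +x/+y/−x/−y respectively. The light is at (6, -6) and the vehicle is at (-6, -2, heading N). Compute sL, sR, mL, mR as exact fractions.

left sensor world pos  = (-8, 0); dL² = 232
right sensor world pos = (-4, 0); dR² = 136
sL = 40/232 = 5/29
sR = 40/136 = 5/17
mL = -1·sL + 1·sR = 60/493
mR = -1·sL + -1/2·sR = -315/986

5/29 5/17 60/493 -315/986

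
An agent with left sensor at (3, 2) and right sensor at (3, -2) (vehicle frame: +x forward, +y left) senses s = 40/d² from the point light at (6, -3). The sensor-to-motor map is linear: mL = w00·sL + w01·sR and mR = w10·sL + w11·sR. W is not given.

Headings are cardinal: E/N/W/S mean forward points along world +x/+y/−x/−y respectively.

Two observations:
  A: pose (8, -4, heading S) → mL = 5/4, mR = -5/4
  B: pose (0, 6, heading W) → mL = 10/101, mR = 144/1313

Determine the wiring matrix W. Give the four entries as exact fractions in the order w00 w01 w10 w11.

0 1/2 1 -1

obs A: pose=(8,-4,S) → sL=5/4, sR=5/2, mL=5/4, mR=-5/4
obs B: pose=(0,6,W) → sL=4/13, sR=20/101, mL=10/101, mR=144/1313
sensor matrix S = [[5/4, 5/2], [4/13, 20/101]]; det S = -685/1313
solve [mL_A; mL_B] = S·[w00; w01] and [mR_A; mR_B] = S·[w10; w11]:
  w00 = 0, w01 = 1/2, w10 = 1, w11 = -1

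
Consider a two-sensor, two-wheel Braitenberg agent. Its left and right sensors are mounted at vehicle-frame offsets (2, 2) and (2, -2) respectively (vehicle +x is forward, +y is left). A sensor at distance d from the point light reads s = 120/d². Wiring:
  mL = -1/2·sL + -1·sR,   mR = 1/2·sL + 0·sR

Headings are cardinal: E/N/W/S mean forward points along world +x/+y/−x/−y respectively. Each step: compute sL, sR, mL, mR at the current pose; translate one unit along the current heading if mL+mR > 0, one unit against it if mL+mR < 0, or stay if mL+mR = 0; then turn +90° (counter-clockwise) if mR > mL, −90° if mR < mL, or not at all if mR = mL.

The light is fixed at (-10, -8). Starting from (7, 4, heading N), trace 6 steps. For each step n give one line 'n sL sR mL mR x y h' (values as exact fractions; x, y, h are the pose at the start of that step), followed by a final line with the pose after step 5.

n=0: pose=(7,4,N); sL=120/421, sR=120/557; mL=-83940/234497, mR=60/421; mL+mR=-120/557 → advance -1; mR−mL=117360/234497 → turn +1·90°
n=1: pose=(7,3,W); sL=20/51, sR=60/197; mL=-5030/10047, mR=10/51; mL+mR=-60/197 → advance -1; mR−mL=7000/10047 → turn +1·90°
n=2: pose=(8,3,S); sL=120/481, sR=120/337; mL=-77940/162097, mR=60/481; mL+mR=-120/337 → advance -1; mR−mL=98160/162097 → turn +1·90°
n=3: pose=(8,4,E); sL=30/149, sR=6/25; mL=-1269/3725, mR=15/149; mL+mR=-6/25 → advance -1; mR−mL=1644/3725 → turn +1·90°
n=4: pose=(7,4,N); sL=120/421, sR=120/557; mL=-83940/234497, mR=60/421; mL+mR=-120/557 → advance -1; mR−mL=117360/234497 → turn +1·90°
n=5: pose=(7,3,W); sL=20/51, sR=60/197; mL=-5030/10047, mR=10/51; mL+mR=-60/197 → advance -1; mR−mL=7000/10047 → turn +1·90°

0 120/421 120/557 -83940/234497 60/421 7 4 N
1 20/51 60/197 -5030/10047 10/51 7 3 W
2 120/481 120/337 -77940/162097 60/481 8 3 S
3 30/149 6/25 -1269/3725 15/149 8 4 E
4 120/421 120/557 -83940/234497 60/421 7 4 N
5 20/51 60/197 -5030/10047 10/51 7 3 W
final 8 3 S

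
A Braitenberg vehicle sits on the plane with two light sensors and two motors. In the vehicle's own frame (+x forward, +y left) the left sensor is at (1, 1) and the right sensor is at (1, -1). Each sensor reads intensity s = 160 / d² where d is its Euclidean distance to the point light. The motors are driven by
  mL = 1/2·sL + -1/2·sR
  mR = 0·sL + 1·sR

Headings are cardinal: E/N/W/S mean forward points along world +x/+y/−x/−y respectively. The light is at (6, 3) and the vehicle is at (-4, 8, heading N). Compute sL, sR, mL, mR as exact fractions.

160/157 160/117 -3200/18369 160/117

left sensor world pos  = (-5, 9); dL² = 157
right sensor world pos = (-3, 9); dR² = 117
sL = 160/157 = 160/157
sR = 160/117 = 160/117
mL = 1/2·sL + -1/2·sR = -3200/18369
mR = 0·sL + 1·sR = 160/117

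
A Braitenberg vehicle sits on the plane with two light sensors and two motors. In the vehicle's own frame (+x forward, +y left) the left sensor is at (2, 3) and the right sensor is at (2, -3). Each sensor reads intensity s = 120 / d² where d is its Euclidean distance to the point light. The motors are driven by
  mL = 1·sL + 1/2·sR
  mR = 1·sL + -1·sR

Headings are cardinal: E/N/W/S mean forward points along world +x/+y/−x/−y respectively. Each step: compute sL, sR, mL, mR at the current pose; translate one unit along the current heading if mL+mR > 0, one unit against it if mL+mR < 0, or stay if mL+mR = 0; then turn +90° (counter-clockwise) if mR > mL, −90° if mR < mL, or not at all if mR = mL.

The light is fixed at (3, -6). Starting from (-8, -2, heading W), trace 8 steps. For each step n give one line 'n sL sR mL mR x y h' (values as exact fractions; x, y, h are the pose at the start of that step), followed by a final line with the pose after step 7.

0 12/17 60/109 1818/1853 288/1853 -8 -2 W
1 40/87 40/39 1100/1131 -640/1131 -9 -2 N
2 30/41 15/13 1395/1066 -225/533 -9 -1 E
3 120/73 24/41 5796/2993 3168/2993 -8 -1 S
4 12/17 60/109 1818/1853 288/1853 -8 -2 W
5 40/87 40/39 1100/1131 -640/1131 -9 -2 N
6 30/41 15/13 1395/1066 -225/533 -9 -1 E
7 120/73 24/41 5796/2993 3168/2993 -8 -1 S
final -8 -2 W

n=0: pose=(-8,-2,W); sL=12/17, sR=60/109; mL=1818/1853, mR=288/1853; mL+mR=2106/1853 → advance +1; mR−mL=-90/109 → turn -1·90°
n=1: pose=(-9,-2,N); sL=40/87, sR=40/39; mL=1100/1131, mR=-640/1131; mL+mR=460/1131 → advance +1; mR−mL=-20/13 → turn -1·90°
n=2: pose=(-9,-1,E); sL=30/41, sR=15/13; mL=1395/1066, mR=-225/533; mL+mR=945/1066 → advance +1; mR−mL=-45/26 → turn -1·90°
n=3: pose=(-8,-1,S); sL=120/73, sR=24/41; mL=5796/2993, mR=3168/2993; mL+mR=8964/2993 → advance +1; mR−mL=-36/41 → turn -1·90°
n=4: pose=(-8,-2,W); sL=12/17, sR=60/109; mL=1818/1853, mR=288/1853; mL+mR=2106/1853 → advance +1; mR−mL=-90/109 → turn -1·90°
n=5: pose=(-9,-2,N); sL=40/87, sR=40/39; mL=1100/1131, mR=-640/1131; mL+mR=460/1131 → advance +1; mR−mL=-20/13 → turn -1·90°
n=6: pose=(-9,-1,E); sL=30/41, sR=15/13; mL=1395/1066, mR=-225/533; mL+mR=945/1066 → advance +1; mR−mL=-45/26 → turn -1·90°
n=7: pose=(-8,-1,S); sL=120/73, sR=24/41; mL=5796/2993, mR=3168/2993; mL+mR=8964/2993 → advance +1; mR−mL=-36/41 → turn -1·90°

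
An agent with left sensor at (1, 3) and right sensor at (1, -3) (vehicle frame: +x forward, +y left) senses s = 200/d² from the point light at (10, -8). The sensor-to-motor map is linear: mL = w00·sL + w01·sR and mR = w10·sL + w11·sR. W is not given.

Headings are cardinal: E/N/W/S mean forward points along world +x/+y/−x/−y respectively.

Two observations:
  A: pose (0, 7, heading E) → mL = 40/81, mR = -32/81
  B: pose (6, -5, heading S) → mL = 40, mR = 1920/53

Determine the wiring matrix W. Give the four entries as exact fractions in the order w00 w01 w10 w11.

obs A: pose=(0,7,E) → sL=40/81, sR=8/9, mL=40/81, mR=-32/81
obs B: pose=(6,-5,S) → sL=40, sR=200/53, mL=40, mR=1920/53
sensor matrix S = [[40/81, 8/9], [40, 200/53]]; det S = -144640/4293
solve [mL_A; mL_B] = S·[w00; w01] and [mR_A; mR_B] = S·[w10; w11]:
  w00 = 1, w01 = 0, w10 = 1, w11 = -1

1 0 1 -1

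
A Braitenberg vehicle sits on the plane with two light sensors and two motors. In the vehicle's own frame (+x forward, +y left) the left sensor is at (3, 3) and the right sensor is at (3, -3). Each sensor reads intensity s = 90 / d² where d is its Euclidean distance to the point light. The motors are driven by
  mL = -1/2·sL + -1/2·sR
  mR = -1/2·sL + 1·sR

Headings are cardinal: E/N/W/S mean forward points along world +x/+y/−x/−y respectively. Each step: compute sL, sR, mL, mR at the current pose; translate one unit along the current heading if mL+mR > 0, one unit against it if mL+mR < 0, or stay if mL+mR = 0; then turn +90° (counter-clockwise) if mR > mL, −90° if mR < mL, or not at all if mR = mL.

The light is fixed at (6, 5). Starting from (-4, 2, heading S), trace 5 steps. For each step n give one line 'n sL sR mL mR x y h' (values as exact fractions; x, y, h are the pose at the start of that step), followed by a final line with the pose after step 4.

n=0: pose=(-4,2,S); sL=18/17, sR=18/41; mL=-522/697, mR=-63/697; mL+mR=-585/697 → advance -1; mR−mL=27/41 → turn +1·90°
n=1: pose=(-4,3,E); sL=9/5, sR=45/37; mL=-279/185, mR=117/370; mL+mR=-441/370 → advance -1; mR−mL=135/74 → turn +1·90°
n=2: pose=(-5,3,N); sL=90/197, sR=18/13; mL=-2358/2561, mR=2961/2561; mL+mR=603/2561 → advance +1; mR−mL=27/13 → turn +1·90°
n=3: pose=(-5,4,W); sL=45/106, sR=9/20; mL=-927/2120, mR=63/265; mL+mR=-423/2120 → advance -1; mR−mL=27/40 → turn +1·90°
n=4: pose=(-4,4,S); sL=18/13, sR=18/37; mL=-450/481, mR=-99/481; mL+mR=-549/481 → advance -1; mR−mL=27/37 → turn +1·90°

0 18/17 18/41 -522/697 -63/697 -4 2 S
1 9/5 45/37 -279/185 117/370 -4 3 E
2 90/197 18/13 -2358/2561 2961/2561 -5 3 N
3 45/106 9/20 -927/2120 63/265 -5 4 W
4 18/13 18/37 -450/481 -99/481 -4 4 S
final -4 5 E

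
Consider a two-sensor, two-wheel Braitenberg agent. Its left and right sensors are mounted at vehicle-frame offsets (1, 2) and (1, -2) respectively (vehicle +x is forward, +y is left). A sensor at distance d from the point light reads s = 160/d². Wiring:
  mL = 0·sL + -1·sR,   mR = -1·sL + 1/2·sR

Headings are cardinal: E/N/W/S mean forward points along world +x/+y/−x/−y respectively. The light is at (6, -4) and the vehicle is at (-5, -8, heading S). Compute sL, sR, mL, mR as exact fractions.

left sensor world pos  = (-3, -9); dL² = 106
right sensor world pos = (-7, -9); dR² = 194
sL = 160/106 = 80/53
sR = 160/194 = 80/97
mL = 0·sL + -1·sR = -80/97
mR = -1·sL + 1/2·sR = -5640/5141

80/53 80/97 -80/97 -5640/5141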